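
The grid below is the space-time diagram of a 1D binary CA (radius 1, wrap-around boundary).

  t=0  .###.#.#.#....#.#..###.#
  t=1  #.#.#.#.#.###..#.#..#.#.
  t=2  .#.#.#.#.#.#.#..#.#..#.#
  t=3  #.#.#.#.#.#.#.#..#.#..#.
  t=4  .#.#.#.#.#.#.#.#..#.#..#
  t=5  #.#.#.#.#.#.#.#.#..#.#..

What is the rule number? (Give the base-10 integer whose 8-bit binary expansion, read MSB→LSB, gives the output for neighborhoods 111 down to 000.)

  ###|#  b7=1 t=0,i=2
  ##.|.  b6=0 t=0,i=3
  #.#|#  b5=1 t=0,i=0
  #..|#  b4=1 t=0,i=10
  .##|.  b3=0 t=0,i=1
  .#.|.  b2=0 t=0,i=5
  ..#|.  b1=0 t=0,i=13
  ...|#  b0=1 t=0,i=11
  bits 10110001 = 177

177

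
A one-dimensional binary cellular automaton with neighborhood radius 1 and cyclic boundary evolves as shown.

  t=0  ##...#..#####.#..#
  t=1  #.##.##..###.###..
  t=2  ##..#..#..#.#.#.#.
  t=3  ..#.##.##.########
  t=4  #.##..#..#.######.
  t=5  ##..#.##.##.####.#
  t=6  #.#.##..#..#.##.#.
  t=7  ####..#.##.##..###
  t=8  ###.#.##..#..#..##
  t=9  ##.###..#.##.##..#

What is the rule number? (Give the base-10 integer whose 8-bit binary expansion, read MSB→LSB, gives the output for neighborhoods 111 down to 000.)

  ###|#  b7=1 t=0,i=0
  ##.|.  b6=0 t=0,i=1
  #.#|#  b5=1 t=0,i=13
  #..|#  b4=1 t=0,i=2
  .##|.  b3=0 t=0,i=8
  .#.|#  b2=1 t=0,i=5
  ..#|.  b1=0 t=0,i=4
  ...|#  b0=1 t=0,i=3
  bits 10110101 = 181

181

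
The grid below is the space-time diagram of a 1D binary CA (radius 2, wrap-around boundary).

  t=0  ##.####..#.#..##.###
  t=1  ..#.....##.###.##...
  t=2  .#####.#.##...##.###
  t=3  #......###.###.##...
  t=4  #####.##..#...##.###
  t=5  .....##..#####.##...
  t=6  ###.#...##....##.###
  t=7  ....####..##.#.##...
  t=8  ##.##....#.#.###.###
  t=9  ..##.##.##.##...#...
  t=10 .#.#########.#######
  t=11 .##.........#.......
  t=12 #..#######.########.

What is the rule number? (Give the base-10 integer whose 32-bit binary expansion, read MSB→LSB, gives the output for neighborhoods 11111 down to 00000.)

  #####|.  b31=0 t=0,i=19
  ####.|.  b30=0 t=0,i=0
  ###.#|.  b29=0 t=0,i=1
  ###..|.  b28=0 t=0,i=6
  ##.##|#  b27=1 t=0,i=2
  ##.#.|.  b26=0 t=2,i=6
  ##..#|.  b25=0 t=0,i=7
  ##...|#  b24=1 t=1,i=17
  #.###|.  b23=0 t=0,i=3
  #.##.|#  b22=1 t=1,i=15
  #.#.#|#  b21=1 t=2,i=7
  #.#..|#  b20=1 t=0,i=11
  #..##|#  b19=1 t=0,i=13
  #..#.|#  b18=1 t=0,i=8
  #...#|#  b17=1 t=2,i=12
  #....|#  b16=1 t=1,i=4
  .####|.  b15=0 t=0,i=4
  .###.|.  b14=0 t=1,i=12
  .##.#|#  b13=1 t=0,i=15
  .##..|.  b12=0 t=1,i=16
  .#.##|#  b11=1 t=2,i=8
  .#.#.|.  b10=0 t=0,i=10
  .#..#|#  b9=1 t=0,i=12
  .#...|#  b8=1 t=1,i=3
  ..###|#  b7=1 t=3,i=7
  ..##.|.  b6=0 t=0,i=14
  ..#.#|#  b5=1 t=0,i=9
  ..#..|#  b4=1 t=1,i=2
  ...##|#  b3=1 t=1,i=7
  ...#.|#  b2=1 t=1,i=1
  ....#|.  b1=0 t=1,i=0
  .....|#  b0=1 t=1,i=5
  bits 00001001011111110010101110111101 = 159329213

159329213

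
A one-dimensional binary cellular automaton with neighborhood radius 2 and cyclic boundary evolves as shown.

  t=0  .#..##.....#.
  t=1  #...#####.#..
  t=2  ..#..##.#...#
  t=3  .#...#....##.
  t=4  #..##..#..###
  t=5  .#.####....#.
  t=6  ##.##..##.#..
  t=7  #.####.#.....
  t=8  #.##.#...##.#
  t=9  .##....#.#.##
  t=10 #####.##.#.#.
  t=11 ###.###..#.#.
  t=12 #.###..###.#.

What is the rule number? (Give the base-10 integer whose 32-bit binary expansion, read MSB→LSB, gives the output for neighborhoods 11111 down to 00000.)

  ##### -> #   bit 31 = 1  t=1,i=6
  ####. -> .   bit 30 = 0  t=1,i=7
  ###.# -> #   bit 29 = 1  t=1,i=8
  ###.. -> .   bit 28 = 0  t=4,i=0
  ##.## -> #   bit 27 = 1  t=6,i=2
  ##.#. -> .   bit 26 = 0  t=1,i=9
  ##..# -> #   bit 25 = 1  t=3,i=12
  ##... -> #   bit 24 = 1  t=0,i=6
  #.### -> #   bit 23 = 1  t=5,i=3
  #.##. -> #   bit 22 = 1  t=6,i=3
  #.#.# -> #   bit 21 = 1  t=9,i=9
  #.#.. -> .   bit 20 = 0  t=1,i=10
  #..## -> .   bit 19 = 0  t=0,i=3
  #..#. -> #   bit 18 = 1  t=0,i=0
  #...# -> #   bit 17 = 1  t=1,i=2
  #.... -> #   bit 16 = 1  t=0,i=7
  .#### -> #   bit 15 = 1  t=1,i=5
  .###. -> .   bit 14 = 0  t=11,i=1
  .##.# -> .   bit 13 = 0  t=2,i=6
  .##.. -> #   bit 12 = 1  t=0,i=5
  .#.## -> .   bit 11 = 0  t=5,i=2
  .#.#. -> .   bit 10 = 0  t=9,i=8
  .#..# -> .   bit 9 = 0  t=0,i=2
  .#... -> .   bit 8 = 0  t=1,i=1
  ..### -> .   bit 7 = 0  t=1,i=4
  ..##. -> #   bit 6 = 1  t=0,i=4
  ..#.# -> #   bit 5 = 1  t=5,i=1
  ..#.. -> .   bit 4 = 0  t=0,i=1
  ...## -> .   bit 3 = 0  t=1,i=3
  ...#. -> #   bit 2 = 1  t=0,i=10
  ....# -> .   bit 1 = 0  t=0,i=9
  ..... -> #   bit 0 = 1  t=0,i=8
  bits 10101011111001111001000001100101 = 2884079717

2884079717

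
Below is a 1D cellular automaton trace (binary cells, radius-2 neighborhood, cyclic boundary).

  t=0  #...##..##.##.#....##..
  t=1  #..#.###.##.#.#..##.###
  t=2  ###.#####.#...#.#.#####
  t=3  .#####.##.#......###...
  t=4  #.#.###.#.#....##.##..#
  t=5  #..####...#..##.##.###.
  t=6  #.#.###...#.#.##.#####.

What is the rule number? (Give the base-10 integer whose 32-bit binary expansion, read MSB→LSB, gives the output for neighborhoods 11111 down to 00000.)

  #####|.  b31=0 t=2,i=0
  ####.|#  b30=1 t=1,i=22
  ###.#|#  b29=1 t=1,i=7
  ###..|#  b28=1 t=1,i=0
  ##.##|#  b27=1 t=0,i=10
  ##.#.|.  b26=0 t=0,i=13
  ##..#|#  b25=1 t=0,i=6
  ##...|.  b24=0 t=3,i=20
  #.###|#  b23=1 t=1,i=5
  #.##.|.  b22=0 t=0,i=11
  #.#.#|.  b21=0 t=1,i=12
  #.#..|#  b20=1 t=0,i=14
  #..##|#  b19=1 t=0,i=7
  #..#.|#  b18=1 t=0,i=22
  #...#|.  b17=0 t=0,i=2
  #....|.  b16=0 t=0,i=16
  .####|#  b15=1 t=1,i=21
  .###.|#  b14=1 t=1,i=6
  .##.#|#  b13=1 t=0,i=9
  .##..|#  b12=1 t=0,i=5
  .#.##|#  b11=1 t=1,i=4
  .#.#.|.  b10=0 t=1,i=13
  .#..#|.  b9=0 t=1,i=15
  .#...|.  b8=0 t=0,i=1
  ..###|.  b7=0 t=3,i=1
  ..##.|.  b6=0 t=0,i=4
  ..#.#|.  b5=0 t=1,i=3
  ..#..|#  b4=1 t=0,i=0
  ...##|#  b3=1 t=0,i=3
  ...#.|.  b2=0 t=2,i=13
  ....#|#  b1=1 t=0,i=17
  .....|.  b0=0 t=3,i=13
  bits 01111010100111001111100000011010 = 2057107482

2057107482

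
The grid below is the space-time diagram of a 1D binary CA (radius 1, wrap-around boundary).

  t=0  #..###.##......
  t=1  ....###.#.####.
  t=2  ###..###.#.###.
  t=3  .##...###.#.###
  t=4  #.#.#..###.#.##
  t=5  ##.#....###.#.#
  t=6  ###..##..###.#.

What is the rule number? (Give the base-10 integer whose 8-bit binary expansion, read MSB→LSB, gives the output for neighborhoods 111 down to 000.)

  ### -> #   bit 7 = 1  t=0,i=4
  ##. -> #   bit 6 = 1  t=0,i=5
  #.# -> #   bit 5 = 1  t=0,i=6
  #.. -> .   bit 4 = 0  t=0,i=1
  .## -> .   bit 3 = 0  t=0,i=3
  .#. -> .   bit 2 = 0  t=0,i=0
  ..# -> .   bit 1 = 0  t=0,i=2
  ... -> #   bit 0 = 1  t=0,i=10
  bits 11100001 = 225

225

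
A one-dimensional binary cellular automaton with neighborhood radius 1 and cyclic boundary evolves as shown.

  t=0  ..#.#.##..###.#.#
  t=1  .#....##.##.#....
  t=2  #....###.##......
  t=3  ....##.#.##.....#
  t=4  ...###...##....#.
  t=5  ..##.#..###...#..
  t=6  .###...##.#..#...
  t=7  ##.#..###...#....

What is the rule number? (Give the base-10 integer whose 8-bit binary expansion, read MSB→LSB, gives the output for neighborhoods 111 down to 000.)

  ###|.  b7=0 t=0,i=11
  ##.|#  b6=1 t=0,i=7
  #.#|.  b5=0 t=0,i=3
  #..|.  b4=0 t=0,i=0
  .##|#  b3=1 t=0,i=6
  .#.|.  b2=0 t=0,i=2
  ..#|#  b1=1 t=0,i=1
  ...|.  b0=0 t=1,i=3
  bits 01001010 = 74

74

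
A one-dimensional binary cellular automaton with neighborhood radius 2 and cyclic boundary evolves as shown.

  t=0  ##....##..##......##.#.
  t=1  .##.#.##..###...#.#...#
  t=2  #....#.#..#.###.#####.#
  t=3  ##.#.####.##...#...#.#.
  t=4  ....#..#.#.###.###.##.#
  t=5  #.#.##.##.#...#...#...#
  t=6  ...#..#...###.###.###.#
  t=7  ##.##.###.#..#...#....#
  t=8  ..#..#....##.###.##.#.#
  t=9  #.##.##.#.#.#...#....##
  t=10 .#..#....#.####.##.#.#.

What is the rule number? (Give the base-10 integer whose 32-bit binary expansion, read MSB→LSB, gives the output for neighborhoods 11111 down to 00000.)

  #####|.  b31=0 t=2,i=18
  ####.|#  b30=1 t=2,i=19
  ###.#|.  b29=0 t=2,i=14
  ###..|#  b28=1 t=1,i=12
  ##.##|#  b27=1 t=2,i=15
  ##.#.|.  b26=0 t=0,i=20
  ##..#|.  b25=0 t=0,i=8
  ##...|#  b24=1 t=0,i=2
  #.###|.  b23=0 t=2,i=12
  #.##.|.  b22=0 t=0,i=0
  #.#.#|.  b21=0 t=0,i=21
  #.#..|#  b20=1 t=1,i=18
  #..##|.  b19=0 t=0,i=9
  #..#.|.  b18=0 t=2,i=9
  #...#|#  b17=1 t=1,i=14
  #....|.  b16=0 t=0,i=3
  .####|.  b15=0 t=2,i=17
  .###.|.  b14=0 t=1,i=11
  .##.#|.  b13=0 t=0,i=19
  .##..|#  b12=1 t=0,i=1
  .#.##|#  b11=1 t=0,i=22
  .#.#.|#  b10=1 t=1,i=17
  .#..#|#  b9=1 t=2,i=8
  .#...|#  b8=1 t=1,i=19
  ..###|#  b7=1 t=1,i=10
  ..##.|#  b6=1 t=0,i=6
  ..#.#|#  b5=1 t=1,i=16
  ..#..|#  b4=1 t=3,i=15
  ...##|.  b3=0 t=0,i=5
  ...#.|.  b2=0 t=1,i=15
  ....#|#  b1=1 t=0,i=4
  .....|.  b0=0 t=0,i=14
  bits 01011001000100100001111111110010 = 1494360050

1494360050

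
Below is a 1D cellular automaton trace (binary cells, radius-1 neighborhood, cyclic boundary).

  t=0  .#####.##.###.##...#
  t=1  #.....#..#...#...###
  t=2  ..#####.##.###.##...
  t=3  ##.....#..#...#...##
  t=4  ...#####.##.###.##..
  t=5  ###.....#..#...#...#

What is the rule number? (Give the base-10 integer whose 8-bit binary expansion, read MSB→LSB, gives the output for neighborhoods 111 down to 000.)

39

  ### -> .   bit 7 = 0  t=0,i=2
  ##. -> .   bit 6 = 0  t=0,i=5
  #.# -> #   bit 5 = 1  t=0,i=0
  #.. -> .   bit 4 = 0  t=0,i=16
  .## -> .   bit 3 = 0  t=0,i=1
  .#. -> #   bit 2 = 1  t=0,i=19
  ..# -> #   bit 1 = 1  t=0,i=18
  ... -> #   bit 0 = 1  t=0,i=17
  bits 00100111 = 39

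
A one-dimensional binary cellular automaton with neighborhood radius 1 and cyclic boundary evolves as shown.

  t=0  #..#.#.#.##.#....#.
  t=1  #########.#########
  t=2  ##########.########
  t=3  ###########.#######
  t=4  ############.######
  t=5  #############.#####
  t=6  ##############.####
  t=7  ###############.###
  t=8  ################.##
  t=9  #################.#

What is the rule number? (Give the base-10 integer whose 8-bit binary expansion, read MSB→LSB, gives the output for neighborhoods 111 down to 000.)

  ### -> #   bit 7 = 1  t=1,i=0
  ##. -> #   bit 6 = 1  t=0,i=10
  #.# -> #   bit 5 = 1  t=0,i=4
  #.. -> #   bit 4 = 1  t=0,i=1
  .## -> .   bit 3 = 0  t=0,i=9
  .#. -> #   bit 2 = 1  t=0,i=0
  ..# -> #   bit 1 = 1  t=0,i=2
  ... -> #   bit 0 = 1  t=0,i=14
  bits 11110111 = 247

247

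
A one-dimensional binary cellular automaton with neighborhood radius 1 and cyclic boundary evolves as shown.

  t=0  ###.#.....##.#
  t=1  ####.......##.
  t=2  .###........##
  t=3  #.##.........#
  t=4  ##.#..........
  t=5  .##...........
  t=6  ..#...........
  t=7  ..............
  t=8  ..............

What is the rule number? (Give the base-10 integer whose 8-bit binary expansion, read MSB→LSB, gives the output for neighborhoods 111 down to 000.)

224

  nb ###: next=#  (t=0,i=0, bit7=1)
  nb ##.: next=#  (t=0,i=2, bit6=1)
  nb #.#: next=#  (t=0,i=3, bit5=1)
  nb #..: next=.  (t=0,i=5, bit4=0)
  nb .##: next=.  (t=0,i=10, bit3=0)
  nb .#.: next=.  (t=0,i=4, bit2=0)
  nb ..#: next=.  (t=0,i=9, bit1=0)
  nb ...: next=.  (t=0,i=6, bit0=0)
  bits 11100000 = 224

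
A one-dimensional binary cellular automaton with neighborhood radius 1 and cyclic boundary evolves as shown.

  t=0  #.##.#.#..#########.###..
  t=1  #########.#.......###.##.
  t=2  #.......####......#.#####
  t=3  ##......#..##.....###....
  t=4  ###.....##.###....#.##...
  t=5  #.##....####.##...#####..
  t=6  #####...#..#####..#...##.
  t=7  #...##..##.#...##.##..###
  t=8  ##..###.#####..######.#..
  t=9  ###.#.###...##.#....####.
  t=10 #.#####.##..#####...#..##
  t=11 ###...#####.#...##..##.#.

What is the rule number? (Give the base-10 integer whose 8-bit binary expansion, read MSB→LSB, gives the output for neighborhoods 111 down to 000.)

124

  ###|.  b7=0 t=0,i=11
  ##.|#  b6=1 t=0,i=3
  #.#|#  b5=1 t=0,i=1
  #..|#  b4=1 t=0,i=8
  .##|#  b3=1 t=0,i=2
  .#.|#  b2=1 t=0,i=0
  ..#|.  b1=0 t=0,i=9
  ...|.  b0=0 t=1,i=12
  bits 01111100 = 124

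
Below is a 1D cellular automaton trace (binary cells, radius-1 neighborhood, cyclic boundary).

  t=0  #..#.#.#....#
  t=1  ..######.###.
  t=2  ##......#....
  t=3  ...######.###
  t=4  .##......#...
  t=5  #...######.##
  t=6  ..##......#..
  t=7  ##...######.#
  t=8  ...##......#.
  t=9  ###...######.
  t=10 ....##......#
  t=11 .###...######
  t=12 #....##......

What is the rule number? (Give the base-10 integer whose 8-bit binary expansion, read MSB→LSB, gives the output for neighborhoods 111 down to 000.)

39

  [7] ### => .  t=1,i=3
  [6] ##. => .  t=0,i=0
  [5] #.# => #  t=0,i=4
  [4] #.. => .  t=0,i=1
  [3] .## => .  t=0,i=12
  [2] .#. => #  t=0,i=3
  [1] ..# => #  t=0,i=2
  [0] ... => #  t=0,i=9
  bits 00100111 = 39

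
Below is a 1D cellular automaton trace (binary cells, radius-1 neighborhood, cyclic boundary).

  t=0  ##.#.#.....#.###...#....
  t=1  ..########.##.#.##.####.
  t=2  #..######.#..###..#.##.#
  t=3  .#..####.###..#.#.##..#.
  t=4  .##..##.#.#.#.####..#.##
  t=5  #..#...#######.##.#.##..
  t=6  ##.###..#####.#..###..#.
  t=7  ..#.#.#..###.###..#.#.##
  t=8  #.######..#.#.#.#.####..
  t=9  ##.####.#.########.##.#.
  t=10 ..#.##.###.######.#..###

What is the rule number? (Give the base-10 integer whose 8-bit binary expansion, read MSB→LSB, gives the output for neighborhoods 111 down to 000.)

181

  ###|#  b7=1 t=0,i=14
  ##.|.  b6=0 t=0,i=1
  #.#|#  b5=1 t=0,i=2
  #..|#  b4=1 t=0,i=6
  .##|.  b3=0 t=0,i=0
  .#.|#  b2=1 t=0,i=3
  ..#|.  b1=0 t=0,i=10
  ...|#  b0=1 t=0,i=7
  bits 10110101 = 181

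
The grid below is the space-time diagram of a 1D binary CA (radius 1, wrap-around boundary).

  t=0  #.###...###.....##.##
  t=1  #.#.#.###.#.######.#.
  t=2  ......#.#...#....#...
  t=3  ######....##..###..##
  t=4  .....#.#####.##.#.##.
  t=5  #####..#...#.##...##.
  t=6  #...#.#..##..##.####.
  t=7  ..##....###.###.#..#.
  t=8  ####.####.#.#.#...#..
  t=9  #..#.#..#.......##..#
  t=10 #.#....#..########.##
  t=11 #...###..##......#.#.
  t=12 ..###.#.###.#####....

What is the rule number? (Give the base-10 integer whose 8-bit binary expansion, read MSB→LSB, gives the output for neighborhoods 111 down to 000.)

  ### -> .   bit 7 = 0  t=0,i=3
  ##. -> #   bit 6 = 1  t=0,i=0
  #.# -> .   bit 5 = 0  t=0,i=1
  #.. -> .   bit 4 = 0  t=0,i=5
  .## -> #   bit 3 = 1  t=0,i=2
  .#. -> .   bit 2 = 0  t=1,i=0
  ..# -> #   bit 1 = 1  t=0,i=7
  ... -> #   bit 0 = 1  t=0,i=6
  bits 01001011 = 75

75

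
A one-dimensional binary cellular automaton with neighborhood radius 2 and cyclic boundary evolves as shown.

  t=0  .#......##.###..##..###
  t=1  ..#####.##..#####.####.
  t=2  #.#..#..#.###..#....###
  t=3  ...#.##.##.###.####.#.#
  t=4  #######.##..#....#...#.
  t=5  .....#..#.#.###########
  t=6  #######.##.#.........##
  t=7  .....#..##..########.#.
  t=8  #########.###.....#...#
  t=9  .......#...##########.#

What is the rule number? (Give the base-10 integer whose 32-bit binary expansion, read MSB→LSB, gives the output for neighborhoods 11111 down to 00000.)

  #####|.  b31=0 t=1,i=4
  ####.|#  b30=1 t=1,i=5
  ###.#|.  b29=0 t=0,i=22
  ###..|#  b28=1 t=0,i=13
  ##.##|.  b27=0 t=0,i=10
  ##.#.|.  b26=0 t=0,i=0
  ##..#|#  b25=1 t=0,i=14
  ##...|#  b24=1 t=1,i=22
  #.###|.  b23=0 t=0,i=11
  #.##.|#  b22=1 t=1,i=8
  #.#.#|.  b21=0 t=3,i=20
  #.#..|.  b20=0 t=0,i=1
  #..##|#  b19=1 t=0,i=15
  #..#.|.  b18=0 t=2,i=4
  #...#|#  b17=1 t=1,i=0
  #....|#  b16=1 t=0,i=3
  .####|.  b15=0 t=1,i=3
  .###.|#  b14=1 t=0,i=12
  .##.#|#  b13=1 t=0,i=9
  .##..|.  b12=0 t=0,i=17
  .#.##|#  b11=1 t=2,i=9
  .#.#.|#  b10=1 t=3,i=21
  .#..#|#  b9=1 t=2,i=3
  .#...|#  b8=1 t=0,i=2
  ..###|#  b7=1 t=0,i=20
  ..##.|#  b6=1 t=0,i=8
  ..#.#|#  b5=1 t=2,i=8
  ..#..|#  b4=1 t=2,i=5
  ...##|.  b3=0 t=0,i=7
  ...#.|#  b2=1 t=3,i=2
  ....#|#  b1=1 t=0,i=6
  .....|#  b0=1 t=0,i=4
  bits 01010011010010110110111111110111 = 1397452791

1397452791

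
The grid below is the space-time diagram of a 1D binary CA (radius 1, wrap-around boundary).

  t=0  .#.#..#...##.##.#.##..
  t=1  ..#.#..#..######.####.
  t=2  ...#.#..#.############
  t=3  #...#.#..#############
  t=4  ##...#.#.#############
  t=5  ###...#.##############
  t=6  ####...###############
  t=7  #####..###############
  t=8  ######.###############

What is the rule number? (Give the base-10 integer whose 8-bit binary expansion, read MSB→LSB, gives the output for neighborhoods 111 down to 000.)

  ###|#  b7=1 t=1,i=11
  ##.|#  b6=1 t=0,i=11
  #.#|#  b5=1 t=0,i=2
  #..|#  b4=1 t=0,i=4
  .##|#  b3=1 t=0,i=10
  .#.|.  b2=0 t=0,i=1
  ..#|.  b1=0 t=0,i=0
  ...|.  b0=0 t=0,i=8
  bits 11111000 = 248

248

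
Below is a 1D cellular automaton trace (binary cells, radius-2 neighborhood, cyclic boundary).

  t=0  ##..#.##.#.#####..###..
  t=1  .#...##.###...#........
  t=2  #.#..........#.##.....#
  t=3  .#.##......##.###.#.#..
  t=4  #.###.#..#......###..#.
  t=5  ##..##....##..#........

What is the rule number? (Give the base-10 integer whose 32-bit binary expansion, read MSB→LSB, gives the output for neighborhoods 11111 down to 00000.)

  #####|.  b31=0 t=0,i=13
  ####.|#  b30=1 t=0,i=14
  ###.#|#  b29=1 t=3,i=16
  ###..|.  b28=0 t=0,i=15
  ##.##|.  b27=0 t=1,i=7
  ##.#.|#  b26=1 t=0,i=8
  ##..#|.  b25=0 t=0,i=2
  ##...|.  b24=0 t=1,i=11
  #.###|.  b23=0 t=0,i=11
  #.##.|#  b22=1 t=0,i=6
  #.#.#|#  b21=1 t=0,i=9
  #.#..|.  b20=0 t=2,i=2
  #..##|.  b19=0 t=0,i=17
  #..#.|.  b18=0 t=0,i=3
  #...#|.  b17=0 t=1,i=3
  #....|#  b16=1 t=1,i=16
  .####|.  b15=0 t=0,i=12
  .###.|.  b14=0 t=0,i=19
  .##.#|.  b13=0 t=0,i=7
  .##..|#  b12=1 t=0,i=1
  .#.##|#  b11=1 t=0,i=5
  .#.#.|.  b10=0 t=3,i=19
  .#..#|.  b9=0 t=4,i=7
  .#...|#  b8=1 t=1,i=2
  ..###|.  b7=0 t=0,i=18
  ..##.|.  b6=0 t=0,i=0
  ..#.#|.  b5=0 t=0,i=4
  ..#..|.  b4=0 t=1,i=1
  ...##|.  b3=0 t=1,i=4
  ...#.|#  b2=1 t=1,i=0
  ....#|#  b1=1 t=1,i=22
  .....|.  b0=0 t=1,i=17
  bits 01100100011000010001100100000110 = 1684084998

1684084998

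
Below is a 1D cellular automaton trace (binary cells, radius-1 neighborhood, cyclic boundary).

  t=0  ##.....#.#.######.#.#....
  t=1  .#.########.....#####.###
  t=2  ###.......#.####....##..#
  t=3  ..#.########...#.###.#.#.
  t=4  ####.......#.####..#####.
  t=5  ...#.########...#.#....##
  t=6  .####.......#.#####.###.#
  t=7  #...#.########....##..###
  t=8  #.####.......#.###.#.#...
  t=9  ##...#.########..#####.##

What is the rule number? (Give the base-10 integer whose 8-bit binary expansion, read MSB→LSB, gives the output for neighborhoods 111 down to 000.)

103

  [7] ### => .  t=0,i=12
  [6] ##. => #  t=0,i=1
  [5] #.# => #  t=0,i=8
  [4] #.. => .  t=0,i=2
  [3] .## => .  t=0,i=0
  [2] .#. => #  t=0,i=7
  [1] ..# => #  t=0,i=6
  [0] ... => #  t=0,i=3
  bits 01100111 = 103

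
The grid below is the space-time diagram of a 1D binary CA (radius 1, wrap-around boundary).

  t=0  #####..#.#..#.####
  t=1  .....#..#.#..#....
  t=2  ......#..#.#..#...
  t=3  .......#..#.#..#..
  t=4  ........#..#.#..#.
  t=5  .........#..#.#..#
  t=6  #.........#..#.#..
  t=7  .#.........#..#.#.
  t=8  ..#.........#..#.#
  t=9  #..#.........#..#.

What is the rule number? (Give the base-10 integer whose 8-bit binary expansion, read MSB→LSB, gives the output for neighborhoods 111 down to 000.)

  nb ###: next=.  (t=0,i=0, bit7=0)
  nb ##.: next=.  (t=0,i=4, bit6=0)
  nb #.#: next=#  (t=0,i=8, bit5=1)
  nb #..: next=#  (t=0,i=5, bit4=1)
  nb .##: next=.  (t=0,i=14, bit3=0)
  nb .#.: next=.  (t=0,i=7, bit2=0)
  nb ..#: next=.  (t=0,i=6, bit1=0)
  nb ...: next=.  (t=1,i=0, bit0=0)
  bits 00110000 = 48

48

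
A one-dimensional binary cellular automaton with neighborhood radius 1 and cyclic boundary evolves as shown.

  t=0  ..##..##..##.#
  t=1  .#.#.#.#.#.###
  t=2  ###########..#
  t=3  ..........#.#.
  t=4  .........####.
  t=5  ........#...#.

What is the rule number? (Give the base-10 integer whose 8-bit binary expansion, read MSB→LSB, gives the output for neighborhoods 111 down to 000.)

102

  [7] ### => .  t=1,i=12
  [6] ##. => #  t=0,i=3
  [5] #.# => #  t=0,i=12
  [4] #.. => .  t=0,i=0
  [3] .## => .  t=0,i=2
  [2] .#. => #  t=0,i=13
  [1] ..# => #  t=0,i=1
  [0] ... => .  t=3,i=0
  bits 01100110 = 102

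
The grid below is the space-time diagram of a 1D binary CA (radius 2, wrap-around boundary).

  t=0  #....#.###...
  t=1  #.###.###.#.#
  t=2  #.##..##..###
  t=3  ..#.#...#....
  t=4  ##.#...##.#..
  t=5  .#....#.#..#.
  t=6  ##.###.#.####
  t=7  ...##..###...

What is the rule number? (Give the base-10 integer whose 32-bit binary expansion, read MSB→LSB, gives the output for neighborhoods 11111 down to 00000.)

  nb #####: next=.  (t=6,i=11, bit31=0)
  nb ####.: next=.  (t=2,i=12, bit30=0)
  nb ###.#: next=.  (t=1,i=4, bit29=0)
  nb ###..: next=.  (t=0,i=9, bit28=0)
  nb ##.##: next=.  (t=1,i=1, bit27=0)
  nb ##.#.: next=.  (t=1,i=9, bit26=0)
  nb ##..#: next=#  (t=2,i=4, bit25=1)
  nb ##...: next=#  (t=0,i=10, bit24=1)
  nb #.###: next=#  (t=0,i=7, bit23=1)
  nb #.##.: next=#  (t=1,i=12, bit22=1)
  nb #.#.#: next=#  (t=1,i=10, bit21=1)
  nb #.#..: next=.  (t=3,i=4, bit20=0)
  nb #..##: next=.  (t=2,i=5, bit19=0)
  nb #..#.: next=#  (t=5,i=0, bit18=1)
  nb #...#: next=.  (t=0,i=11, bit17=0)
  nb #....: next=#  (t=0,i=2, bit16=1)
  nb .####: next=.  (t=2,i=11, bit15=0)
  nb .###.: next=#  (t=0,i=8, bit14=1)
  nb .##.#: next=#  (t=1,i=0, bit13=1)
  nb .##..: next=.  (t=2,i=3, bit12=0)
  nb .#.##: next=#  (t=0,i=6, bit11=1)
  nb .#.#.: next=#  (t=3,i=3, bit10=1)
  nb .#..#: next=#  (t=4,i=11, bit9=1)
  nb .#...: next=.  (t=0,i=1, bit8=0)
  nb ..###: next=.  (t=2,i=10, bit7=0)
  nb ..##.: next=.  (t=2,i=6, bit6=0)
  nb ..#.#: next=.  (t=0,i=5, bit5=0)
  nb ..#..: next=#  (t=0,i=0, bit4=1)
  nb ...##: next=#  (t=4,i=6, bit3=1)
  nb ...#.: next=#  (t=0,i=4, bit2=1)
  nb ....#: next=#  (t=0,i=3, bit1=1)
  nb .....: next=.  (t=3,i=11, bit0=0)
  bits 00000011111001010110111000011110 = 65367582

65367582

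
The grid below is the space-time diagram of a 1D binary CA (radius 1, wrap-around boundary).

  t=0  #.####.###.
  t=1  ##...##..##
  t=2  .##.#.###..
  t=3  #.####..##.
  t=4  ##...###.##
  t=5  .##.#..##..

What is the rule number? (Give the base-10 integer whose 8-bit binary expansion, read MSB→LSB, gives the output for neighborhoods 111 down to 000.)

  ### -> .   bit 7 = 0  t=0,i=3
  ##. -> #   bit 6 = 1  t=0,i=5
  #.# -> #   bit 5 = 1  t=0,i=1
  #.. -> #   bit 4 = 1  t=1,i=2
  .## -> .   bit 3 = 0  t=0,i=2
  .#. -> #   bit 2 = 1  t=0,i=0
  ..# -> #   bit 1 = 1  t=1,i=4
  ... -> .   bit 0 = 0  t=1,i=3
  bits 01110110 = 118

118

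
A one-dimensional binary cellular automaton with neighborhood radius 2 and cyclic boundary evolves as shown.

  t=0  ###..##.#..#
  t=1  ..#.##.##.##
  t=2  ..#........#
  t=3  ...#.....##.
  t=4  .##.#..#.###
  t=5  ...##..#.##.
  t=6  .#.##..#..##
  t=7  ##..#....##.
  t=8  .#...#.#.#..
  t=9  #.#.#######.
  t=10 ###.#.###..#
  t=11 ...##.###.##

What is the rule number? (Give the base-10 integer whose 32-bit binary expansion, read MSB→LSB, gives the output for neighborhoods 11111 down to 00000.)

  ##### -> #   bit 31 = 1  t=9,i=6
  ####. -> .   bit 30 = 0  t=0,i=1
  ###.# -> .   bit 29 = 0  t=4,i=11
  ###.. -> #   bit 28 = 1  t=0,i=2
  ##.## -> .   bit 27 = 0  t=1,i=6
  ##.#. -> #   bit 26 = 1  t=0,i=7
  ##..# -> .   bit 25 = 0  t=0,i=3
  ##... -> #   bit 24 = 1  t=3,i=11
  #.### -> #   bit 23 = 1  t=4,i=9
  #.##. -> .   bit 22 = 0  t=1,i=4
  #.#.# -> #   bit 21 = 1  t=6,i=1
  #.#.. -> #   bit 20 = 1  t=0,i=8
  #..## -> #   bit 19 = 1  t=0,i=4
  #..#. -> .   bit 18 = 0  t=1,i=1
  #...# -> .   bit 17 = 0  t=8,i=3
  #.... -> .   bit 16 = 0  t=2,i=4
  .#### -> .   bit 15 = 0  t=0,i=0
  .###. -> #   bit 14 = 1  t=4,i=10
  .##.# -> .   bit 13 = 0  t=0,i=6
  .##.. -> #   bit 12 = 1  t=1,i=11
  .#.## -> .   bit 11 = 0  t=1,i=3
  .#.#. -> #   bit 10 = 1  t=8,i=6
  .#..# -> .   bit 9 = 0  t=0,i=9
  .#... -> #   bit 8 = 1  t=2,i=3
  ..### -> #   bit 7 = 1  t=0,i=11
  ..##. -> #   bit 6 = 1  t=0,i=5
  ..#.# -> #   bit 5 = 1  t=1,i=2
  ..#.. -> .   bit 4 = 0  t=2,i=2
  ...## -> .   bit 3 = 0  t=3,i=8
  ...#. -> #   bit 2 = 1  t=2,i=10
  ....# -> #   bit 1 = 1  t=2,i=9
  ..... -> .   bit 0 = 0  t=2,i=5
  bits 10010101101110000101010111100110 = 2511885798

2511885798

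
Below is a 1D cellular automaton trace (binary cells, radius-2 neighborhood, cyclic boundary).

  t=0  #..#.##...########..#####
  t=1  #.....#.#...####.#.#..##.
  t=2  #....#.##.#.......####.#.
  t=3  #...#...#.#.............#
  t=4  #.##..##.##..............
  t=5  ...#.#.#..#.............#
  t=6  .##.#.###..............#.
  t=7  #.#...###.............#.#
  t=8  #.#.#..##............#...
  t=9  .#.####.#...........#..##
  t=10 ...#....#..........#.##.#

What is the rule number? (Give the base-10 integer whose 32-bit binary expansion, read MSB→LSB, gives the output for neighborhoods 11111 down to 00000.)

  #####|#  b31=1 t=0,i=12
  ####.|.  b30=0 t=0,i=16
  ###.#|.  b29=0 t=1,i=15
  ###..|#  b28=1 t=0,i=0
  ##.##|.  b27=0 t=4,i=8
  ##.#.|.  b26=0 t=1,i=16
  ##..#|.  b25=0 t=0,i=1
  ##...|.  b24=0 t=0,i=7
  #.###|#  b23=1 t=6,i=6
  #.##.|.  b22=0 t=0,i=5
  #.#.#|.  b21=0 t=1,i=17
  #.#..|#  b20=1 t=1,i=0
  #..##|#  b19=1 t=0,i=19
  #..#.|.  b18=0 t=0,i=2
  #...#|#  b17=1 t=0,i=8
  #....|.  b16=0 t=1,i=2
  .####|.  b15=0 t=0,i=11
  .###.|#  b14=1 t=6,i=7
  .##.#|#  b13=1 t=1,i=23
  .##..|#  b12=1 t=0,i=6
  .#.##|.  b11=0 t=0,i=4
  .#.#.|#  b10=1 t=1,i=7
  .#..#|#  b9=1 t=1,i=20
  .#...|.  b8=0 t=1,i=1
  ..###|.  b7=0 t=0,i=10
  ..##.|.  b6=0 t=1,i=22
  ..#.#|.  b5=0 t=0,i=3
  ..#..|.  b4=0 t=3,i=4
  ...##|.  b3=0 t=0,i=9
  ...#.|#  b2=1 t=1,i=5
  ....#|.  b1=0 t=1,i=4
  .....|.  b0=0 t=1,i=3
  bits 10010000100110100111011000000100 = 2426041860

2426041860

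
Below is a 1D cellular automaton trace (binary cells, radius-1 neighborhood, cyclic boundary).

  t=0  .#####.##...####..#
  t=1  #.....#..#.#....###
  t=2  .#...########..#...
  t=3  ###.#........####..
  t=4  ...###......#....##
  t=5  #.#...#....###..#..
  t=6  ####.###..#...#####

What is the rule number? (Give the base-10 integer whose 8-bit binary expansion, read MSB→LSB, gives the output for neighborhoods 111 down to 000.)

54

  ### -> .   bit 7 = 0  t=0,i=2
  ##. -> .   bit 6 = 0  t=0,i=5
  #.# -> #   bit 5 = 1  t=0,i=0
  #.. -> #   bit 4 = 1  t=0,i=9
  .## -> .   bit 3 = 0  t=0,i=1
  .#. -> #   bit 2 = 1  t=0,i=18
  ..# -> #   bit 1 = 1  t=0,i=11
  ... -> .   bit 0 = 0  t=0,i=10
  bits 00110110 = 54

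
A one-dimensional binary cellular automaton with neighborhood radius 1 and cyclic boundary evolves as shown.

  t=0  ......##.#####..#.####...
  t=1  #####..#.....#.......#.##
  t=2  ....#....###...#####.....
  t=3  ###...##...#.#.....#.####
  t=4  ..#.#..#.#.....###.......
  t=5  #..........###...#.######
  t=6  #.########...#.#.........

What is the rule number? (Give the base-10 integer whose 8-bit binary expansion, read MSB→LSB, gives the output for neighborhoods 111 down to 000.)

  nb ###: next=.  (t=0,i=10, bit7=0)
  nb ##.: next=#  (t=0,i=7, bit6=1)
  nb #.#: next=.  (t=0,i=8, bit5=0)
  nb #..: next=.  (t=0,i=14, bit4=0)
  nb .##: next=.  (t=0,i=6, bit3=0)
  nb .#.: next=.  (t=0,i=16, bit2=0)
  nb ..#: next=.  (t=0,i=5, bit1=0)
  nb ...: next=#  (t=0,i=0, bit0=1)
  bits 01000001 = 65

65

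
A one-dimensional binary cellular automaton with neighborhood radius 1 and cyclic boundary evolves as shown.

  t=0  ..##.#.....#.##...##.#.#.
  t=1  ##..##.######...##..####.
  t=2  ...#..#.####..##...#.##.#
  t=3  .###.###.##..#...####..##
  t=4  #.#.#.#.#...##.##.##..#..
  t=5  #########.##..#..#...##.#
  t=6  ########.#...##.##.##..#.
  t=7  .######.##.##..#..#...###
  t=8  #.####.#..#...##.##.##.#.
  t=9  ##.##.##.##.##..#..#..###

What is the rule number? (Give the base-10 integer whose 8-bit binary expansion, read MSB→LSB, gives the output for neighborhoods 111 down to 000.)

167

  ### -> #   bit 7 = 1  t=1,i=8
  ##. -> .   bit 6 = 0  t=0,i=3
  #.# -> #   bit 5 = 1  t=0,i=4
  #.. -> .   bit 4 = 0  t=0,i=6
  .## -> .   bit 3 = 0  t=0,i=2
  .#. -> #   bit 2 = 1  t=0,i=5
  ..# -> #   bit 1 = 1  t=0,i=1
  ... -> #   bit 0 = 1  t=0,i=0
  bits 10100111 = 167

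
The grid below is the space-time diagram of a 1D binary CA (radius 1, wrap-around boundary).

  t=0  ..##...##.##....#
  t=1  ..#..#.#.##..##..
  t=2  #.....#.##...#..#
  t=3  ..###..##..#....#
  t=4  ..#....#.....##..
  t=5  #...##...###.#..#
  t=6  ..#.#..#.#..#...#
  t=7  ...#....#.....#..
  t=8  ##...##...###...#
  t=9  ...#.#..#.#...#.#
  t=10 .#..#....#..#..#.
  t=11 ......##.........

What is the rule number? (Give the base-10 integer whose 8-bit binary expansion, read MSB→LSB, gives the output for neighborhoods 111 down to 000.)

41

  ###|.  b7=0 t=3,i=3
  ##.|.  b6=0 t=0,i=3
  #.#|#  b5=1 t=0,i=9
  #..|.  b4=0 t=0,i=0
  .##|#  b3=1 t=0,i=2
  .#.|.  b2=0 t=0,i=16
  ..#|.  b1=0 t=0,i=1
  ...|#  b0=1 t=0,i=5
  bits 00101001 = 41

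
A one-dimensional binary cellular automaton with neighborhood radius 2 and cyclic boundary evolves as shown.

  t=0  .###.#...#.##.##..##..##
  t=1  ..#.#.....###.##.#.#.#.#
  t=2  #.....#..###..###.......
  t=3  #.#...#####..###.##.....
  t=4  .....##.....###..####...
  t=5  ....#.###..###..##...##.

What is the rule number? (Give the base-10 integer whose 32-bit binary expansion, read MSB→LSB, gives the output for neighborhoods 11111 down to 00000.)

  [31] ##### => .  t=3,i=8
  [30] ####. => .  t=3,i=9
  [29] ###.# => .  t=0,i=3
  [28] ###.. => .  t=2,i=11
  [27] ##.## => .  t=0,i=0
  [26] ##.#. => #  t=0,i=4
  [25] ##..# => .  t=0,i=16
  [24] ##... => #  t=2,i=17
  [23] #.### => .  t=0,i=1
  [22] #.##. => #  t=0,i=11
  [21] #.#.# => .  t=1,i=17
  [20] #.#.. => .  t=0,i=5
  [19] #..## => #  t=0,i=17
  [18] #..#. => .  t=1,i=1
  [17] #...# => .  t=0,i=7
  [16] #.... => #  t=1,i=6
  [15] .#### => .  t=3,i=7
  [14] .###. => #  t=0,i=2
  [13] .##.# => #  t=0,i=12
  [12] .##.. => #  t=0,i=15
  [11] .#.## => #  t=0,i=10
  [10] .#.#. => .  t=1,i=3
  [9] .#..# => #  t=1,i=0
  [8] .#... => .  t=0,i=6
  [7] ..### => #  t=1,i=10
  [6] ..##. => .  t=0,i=18
  [5] ..#.# => .  t=0,i=9
  [4] ..#.. => #  t=2,i=0
  [3] ...## => #  t=1,i=9
  [2] ...#. => .  t=0,i=8
  [1] ....# => .  t=1,i=8
  [0] ..... => .  t=1,i=7
  bits 00000101010010010111101010011000 = 88701592

88701592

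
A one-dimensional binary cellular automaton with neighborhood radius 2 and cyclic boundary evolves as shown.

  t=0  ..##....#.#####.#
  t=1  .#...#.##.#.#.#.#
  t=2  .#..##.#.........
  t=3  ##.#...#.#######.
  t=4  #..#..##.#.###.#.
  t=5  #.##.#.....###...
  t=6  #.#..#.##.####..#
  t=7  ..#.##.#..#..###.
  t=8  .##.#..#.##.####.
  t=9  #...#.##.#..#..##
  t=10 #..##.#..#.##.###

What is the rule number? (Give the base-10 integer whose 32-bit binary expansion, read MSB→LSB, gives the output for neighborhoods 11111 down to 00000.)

  [31] ##### => #  t=0,i=12
  [30] ####. => .  t=0,i=13
  [29] ###.# => #  t=0,i=14
  [28] ###.. => #  t=5,i=13
  [27] ##.## => .  t=3,i=16
  [26] ##.#. => .  t=0,i=15
  [25] ##..# => #  t=6,i=14
  [24] ##... => .  t=0,i=4
  [23] #.### => #  t=0,i=10
  [22] #.##. => #  t=1,i=7
  [21] #.#.# => .  t=1,i=10
  [20] #.#.. => #  t=0,i=16
  [19] #..## => #  t=0,i=1
  [18] #..#. => #  t=4,i=2
  [17] #...# => .  t=1,i=3
  [16] #.... => #  t=0,i=5
  [15] .#### => .  t=0,i=11
  [14] .###. => #  t=4,i=12
  [13] .##.# => .  t=1,i=8
  [12] .##.. => .  t=0,i=3
  [11] .#.## => .  t=0,i=9
  [10] .#.#. => .  t=1,i=0
  [9] .#..# => .  t=0,i=0
  [8] .#... => .  t=1,i=2
  [7] ..### => #  t=5,i=11
  [6] ..##. => .  t=0,i=2
  [5] ..#.# => #  t=0,i=8
  [4] ..#.. => #  t=2,i=1
  [3] ...## => #  t=5,i=10
  [2] ...#. => #  t=0,i=7
  [1] ....# => .  t=0,i=6
  [0] ..... => #  t=2,i=10
  bits 10110010110111010100000010111101 = 3000844477

3000844477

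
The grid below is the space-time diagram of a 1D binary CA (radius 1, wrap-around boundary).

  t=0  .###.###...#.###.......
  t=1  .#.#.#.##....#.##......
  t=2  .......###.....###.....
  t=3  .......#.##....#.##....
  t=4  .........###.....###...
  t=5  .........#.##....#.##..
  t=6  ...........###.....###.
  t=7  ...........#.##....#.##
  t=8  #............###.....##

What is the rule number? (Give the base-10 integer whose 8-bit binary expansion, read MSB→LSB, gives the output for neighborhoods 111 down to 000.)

  nb ###: next=.  (t=0,i=2, bit7=0)
  nb ##.: next=#  (t=0,i=3, bit6=1)
  nb #.#: next=.  (t=0,i=4, bit5=0)
  nb #..: next=#  (t=0,i=8, bit4=1)
  nb .##: next=#  (t=0,i=1, bit3=1)
  nb .#.: next=.  (t=0,i=11, bit2=0)
  nb ..#: next=.  (t=0,i=0, bit1=0)
  nb ...: next=.  (t=0,i=9, bit0=0)
  bits 01011000 = 88

88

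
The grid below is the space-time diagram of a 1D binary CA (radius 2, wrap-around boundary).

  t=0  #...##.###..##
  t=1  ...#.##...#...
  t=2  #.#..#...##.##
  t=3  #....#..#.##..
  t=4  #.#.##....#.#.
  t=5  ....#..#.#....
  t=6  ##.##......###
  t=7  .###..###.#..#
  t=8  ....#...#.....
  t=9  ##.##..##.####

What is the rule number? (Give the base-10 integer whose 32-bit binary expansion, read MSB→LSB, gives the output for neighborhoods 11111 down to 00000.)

2856394781

  ##### -> #   bit 31 = 1  t=6,i=13
  ####. -> .   bit 30 = 0  t=6,i=0
  ###.# -> #   bit 29 = 1  t=2,i=0
  ###.. -> .   bit 28 = 0  t=0,i=0
  ##.## -> #   bit 27 = 1  t=0,i=6
  ##.#. -> .   bit 26 = 0  t=2,i=1
  ##..# -> #   bit 25 = 1  t=0,i=10
  ##... -> .   bit 24 = 0  t=0,i=1
  #.### -> .   bit 23 = 0  t=0,i=7
  #.##. -> #   bit 22 = 1  t=1,i=5
  #.#.# -> .   bit 21 = 0  t=4,i=0
  #.#.. -> .   bit 20 = 0  t=2,i=2
  #..## -> .   bit 19 = 0  t=0,i=11
  #..#. -> .   bit 18 = 0  t=2,i=4
  #...# -> .   bit 17 = 0  t=0,i=2
  #.... -> #   bit 16 = 1  t=1,i=12
  .#### -> .   bit 15 = 0  t=6,i=12
  .###. -> .   bit 14 = 0  t=0,i=8
  .##.# -> #   bit 13 = 1  t=0,i=5
  .##.. -> .   bit 12 = 0  t=1,i=6
  .#.## -> .   bit 11 = 0  t=1,i=4
  .#.#. -> .   bit 10 = 0  t=4,i=1
  .#..# -> .   bit 9 = 0  t=2,i=3
  .#... -> .   bit 8 = 0  t=1,i=11
  ..### -> .   bit 7 = 0  t=0,i=12
  ..##. -> .   bit 6 = 0  t=0,i=4
  ..#.# -> .   bit 5 = 0  t=1,i=3
  ..#.. -> #   bit 4 = 1  t=1,i=10
  ...## -> #   bit 3 = 1  t=0,i=3
  ...#. -> #   bit 2 = 1  t=1,i=2
  ....# -> .   bit 1 = 0  t=1,i=1
  ..... -> #   bit 0 = 1  t=1,i=0
  bits 10101010010000010010000000011101 = 2856394781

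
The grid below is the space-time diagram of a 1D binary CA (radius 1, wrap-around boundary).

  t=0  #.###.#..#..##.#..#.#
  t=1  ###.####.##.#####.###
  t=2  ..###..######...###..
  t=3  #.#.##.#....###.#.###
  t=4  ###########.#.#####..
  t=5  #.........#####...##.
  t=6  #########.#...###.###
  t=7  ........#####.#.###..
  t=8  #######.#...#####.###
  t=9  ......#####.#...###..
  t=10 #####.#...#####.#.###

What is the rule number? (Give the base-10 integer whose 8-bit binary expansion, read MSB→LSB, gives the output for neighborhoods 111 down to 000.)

125

  nb ###: next=.  (t=0,i=3, bit7=0)
  nb ##.: next=#  (t=0,i=0, bit6=1)
  nb #.#: next=#  (t=0,i=1, bit5=1)
  nb #..: next=#  (t=0,i=7, bit4=1)
  nb .##: next=#  (t=0,i=2, bit3=1)
  nb .#.: next=#  (t=0,i=6, bit2=1)
  nb ..#: next=.  (t=0,i=8, bit1=0)
  nb ...: next=#  (t=2,i=0, bit0=1)
  bits 01111101 = 125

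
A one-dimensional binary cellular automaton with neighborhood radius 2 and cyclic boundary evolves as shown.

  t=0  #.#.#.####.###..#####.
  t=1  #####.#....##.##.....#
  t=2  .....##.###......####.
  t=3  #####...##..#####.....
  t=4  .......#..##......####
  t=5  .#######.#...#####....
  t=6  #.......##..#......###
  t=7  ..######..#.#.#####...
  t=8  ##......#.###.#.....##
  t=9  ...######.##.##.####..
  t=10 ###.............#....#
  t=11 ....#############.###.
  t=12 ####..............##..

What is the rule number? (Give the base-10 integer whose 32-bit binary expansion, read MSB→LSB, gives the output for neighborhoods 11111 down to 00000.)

112804927

  ##### -> .   bit 31 = 0  t=0,i=18
  ####. -> .   bit 30 = 0  t=0,i=8
  ###.# -> .   bit 29 = 0  t=0,i=9
  ###.. -> .   bit 28 = 0  t=0,i=13
  ##.## -> .   bit 27 = 0  t=0,i=10
  ##.#. -> #   bit 26 = 1  t=0,i=21
  ##..# -> #   bit 25 = 1  t=0,i=14
  ##... -> .   bit 24 = 0  t=1,i=16
  #.### -> #   bit 23 = 1  t=0,i=6
  #.##. -> .   bit 22 = 0  t=1,i=14
  #.#.# -> #   bit 21 = 1  t=0,i=0
  #.#.. -> #   bit 20 = 1  t=1,i=6
  #..## -> #   bit 19 = 1  t=0,i=15
  #..#. -> .   bit 18 = 0  t=6,i=11
  #...# -> .   bit 17 = 0  t=3,i=6
  #.... -> #   bit 16 = 1  t=1,i=8
  .#### -> .   bit 15 = 0  t=0,i=7
  .###. -> #   bit 14 = 1  t=0,i=12
  .##.# -> .   bit 13 = 0  t=1,i=12
  .##.. -> .   bit 12 = 0  t=1,i=15
  .#.## -> .   bit 11 = 0  t=0,i=5
  .#.#. -> #   bit 10 = 1  t=0,i=1
  .#..# -> .   bit 9 = 0  t=4,i=8
  .#... -> .   bit 8 = 0  t=1,i=7
  ..### -> .   bit 7 = 0  t=0,i=16
  ..##. -> .   bit 6 = 0  t=1,i=11
  ..#.# -> #   bit 5 = 1  t=7,i=10
  ..#.. -> #   bit 4 = 1  t=4,i=7
  ...## -> #   bit 3 = 1  t=1,i=10
  ...#. -> #   bit 2 = 1  t=4,i=6
  ....# -> #   bit 1 = 1  t=1,i=9
  ..... -> #   bit 0 = 1  t=1,i=18
  bits 00000110101110010100010000111111 = 112804927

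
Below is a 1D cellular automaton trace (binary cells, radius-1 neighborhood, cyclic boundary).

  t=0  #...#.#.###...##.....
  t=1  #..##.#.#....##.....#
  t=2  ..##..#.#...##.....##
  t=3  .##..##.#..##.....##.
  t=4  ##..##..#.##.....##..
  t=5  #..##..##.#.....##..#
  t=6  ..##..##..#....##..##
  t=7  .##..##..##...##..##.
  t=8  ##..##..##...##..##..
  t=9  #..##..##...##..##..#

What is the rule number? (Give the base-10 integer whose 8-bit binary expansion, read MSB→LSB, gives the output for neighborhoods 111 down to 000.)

  ### -> .   bit 7 = 0  t=0,i=9
  ##. -> .   bit 6 = 0  t=0,i=10
  #.# -> .   bit 5 = 0  t=0,i=5
  #.. -> .   bit 4 = 0  t=0,i=1
  .## -> #   bit 3 = 1  t=0,i=8
  .#. -> #   bit 2 = 1  t=0,i=0
  ..# -> #   bit 1 = 1  t=0,i=3
  ... -> .   bit 0 = 0  t=0,i=2
  bits 00001110 = 14

14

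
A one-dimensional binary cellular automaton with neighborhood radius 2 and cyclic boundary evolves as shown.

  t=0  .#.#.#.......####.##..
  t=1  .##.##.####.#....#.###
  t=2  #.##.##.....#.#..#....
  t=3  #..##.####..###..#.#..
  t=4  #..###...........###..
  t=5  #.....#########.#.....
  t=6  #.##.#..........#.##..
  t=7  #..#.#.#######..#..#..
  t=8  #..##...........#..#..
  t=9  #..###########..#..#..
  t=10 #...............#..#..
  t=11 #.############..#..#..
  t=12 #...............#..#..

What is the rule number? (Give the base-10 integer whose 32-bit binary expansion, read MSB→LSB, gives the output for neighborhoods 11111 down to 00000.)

152253561

  #####|.  b31=0 t=5,i=8
  ####.|.  b30=0 t=0,i=15
  ###.#|.  b29=0 t=0,i=16
  ###..|.  b28=0 t=3,i=9
  ##.##|#  b27=1 t=0,i=17
  ##.#.|.  b26=0 t=1,i=11
  ##..#|.  b25=0 t=3,i=10
  ##...|#  b24=1 t=0,i=20
  #.###|.  b23=0 t=1,i=7
  #.##.|.  b22=0 t=0,i=18
  #.#.#|.  b21=0 t=0,i=3
  #.#..|#  b20=1 t=0,i=5
  #..##|.  b19=0 t=3,i=2
  #..#.|.  b18=0 t=2,i=16
  #...#|#  b17=1 t=0,i=21
  #....|#  b16=1 t=0,i=7
  .####|.  b15=0 t=0,i=14
  .###.|.  b14=0 t=1,i=20
  .##.#|#  b13=1 t=1,i=2
  .##..|#  b12=1 t=0,i=19
  .#.##|.  b11=0 t=1,i=18
  .#.#.|#  b10=1 t=0,i=2
  .#..#|.  b9=0 t=2,i=15
  .#...|.  b8=0 t=0,i=6
  ..###|.  b7=0 t=0,i=13
  ..##.|#  b6=1 t=3,i=3
  ..#.#|#  b5=1 t=0,i=1
  ..#..|#  b4=1 t=2,i=17
  ...##|#  b3=1 t=0,i=12
  ...#.|.  b2=0 t=0,i=0
  ....#|.  b1=0 t=0,i=11
  .....|#  b0=1 t=0,i=8
  bits 00001001000100110011010001111001 = 152253561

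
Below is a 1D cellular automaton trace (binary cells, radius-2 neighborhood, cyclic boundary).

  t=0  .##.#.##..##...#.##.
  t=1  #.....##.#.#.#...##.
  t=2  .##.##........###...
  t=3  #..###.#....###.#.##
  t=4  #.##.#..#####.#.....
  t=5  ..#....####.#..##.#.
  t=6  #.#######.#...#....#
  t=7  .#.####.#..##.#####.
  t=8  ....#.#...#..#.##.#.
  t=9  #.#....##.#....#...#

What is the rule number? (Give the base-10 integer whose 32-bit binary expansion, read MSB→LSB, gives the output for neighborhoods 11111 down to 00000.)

3091960218

  nb #####: next=#  (t=4,i=10, bit31=1)
  nb ####.: next=.  (t=4,i=11, bit30=0)
  nb ###.#: next=#  (t=3,i=5, bit29=1)
  nb ###..: next=#  (t=2,i=16, bit28=1)
  nb ##.##: next=#  (t=2,i=3, bit27=1)
  nb ##.#.: next=.  (t=0,i=3, bit26=0)
  nb ##..#: next=.  (t=0,i=8, bit25=0)
  nb ##...: next=.  (t=0,i=12, bit24=0)
  nb #.###: next=.  (t=3,i=18, bit23=0)
  nb #.##.: next=#  (t=0,i=6, bit22=1)
  nb #.#.#: next=.  (t=0,i=4, bit21=0)
  nb #.#..: next=.  (t=1,i=0, bit20=0)
  nb #..##: next=#  (t=0,i=0, bit19=1)
  nb #..#.: next=.  (t=7,i=0, bit18=0)
  nb #...#: next=#  (t=0,i=13, bit17=1)
  nb #....: next=#  (t=1,i=2, bit16=1)
  nb .####: next=#  (t=4,i=9, bit15=1)
  nb .###.: next=.  (t=2,i=15, bit14=0)
  nb .##.#: next=.  (t=0,i=2, bit13=0)
  nb .##..: next=#  (t=0,i=7, bit12=1)
  nb .#.##: next=.  (t=0,i=5, bit11=0)
  nb .#.#.: next=.  (t=1,i=10, bit10=0)
  nb .#..#: next=.  (t=4,i=6, bit9=0)
  nb .#...: next=#  (t=1,i=1, bit8=1)
  nb ..###: next=#  (t=2,i=14, bit7=1)
  nb ..##.: next=.  (t=0,i=1, bit6=0)
  nb ..#.#: next=.  (t=0,i=15, bit5=0)
  nb ..#..: next=#  (t=5,i=2, bit4=1)
  nb ...##: next=#  (t=1,i=5, bit3=1)
  nb ...#.: next=.  (t=0,i=14, bit2=0)
  nb ....#: next=#  (t=1,i=4, bit1=1)
  nb .....: next=.  (t=1,i=3, bit0=0)
  bits 10111000010010111001000110011010 = 3091960218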